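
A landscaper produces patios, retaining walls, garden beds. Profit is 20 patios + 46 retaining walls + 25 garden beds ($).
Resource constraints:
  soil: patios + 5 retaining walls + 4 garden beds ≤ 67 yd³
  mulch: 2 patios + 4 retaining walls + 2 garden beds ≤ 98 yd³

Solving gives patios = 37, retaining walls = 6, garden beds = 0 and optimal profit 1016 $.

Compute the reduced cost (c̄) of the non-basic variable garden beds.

-1

Check each constraint at x*: soil 67/67 (tight); mulch 98/98 (tight).
From A_Bᵀ y = c: 1·y_soil + 2·y_mulch = 20; 5·y_soil + 4·y_mulch = 46.
This yields shadow prices y_soil = 2, y_mulch = 9.
Reduced cost of garden beds: c₃ − yᵀa₃ = 25 − (2·4 + 9·2) = 25 − 26 = -1.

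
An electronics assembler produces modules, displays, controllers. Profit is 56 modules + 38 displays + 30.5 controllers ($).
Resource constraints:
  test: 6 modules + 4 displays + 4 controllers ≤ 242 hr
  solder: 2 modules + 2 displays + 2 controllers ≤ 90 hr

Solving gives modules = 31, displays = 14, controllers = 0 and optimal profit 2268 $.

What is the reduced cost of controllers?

-7.5

Both test and solder are binding at x*.
Dual feasibility on the basic columns requires 6·y_test + 2·y_solder = 56, 4·y_test + 2·y_solder = 38.
Solving: y_test = 9, y_solder = 1.
Reduced cost of controllers: c₃ − yᵀa₃ = 30.5 − (9·4 + 1·2) = 30.5 − 38 = -7.5.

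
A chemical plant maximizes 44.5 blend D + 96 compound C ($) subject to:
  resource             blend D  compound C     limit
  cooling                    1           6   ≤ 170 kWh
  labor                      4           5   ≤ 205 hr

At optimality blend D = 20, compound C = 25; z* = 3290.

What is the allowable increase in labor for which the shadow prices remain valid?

475

Binding constraints: cooling, labor. The basis is B = [[1,6],[4,5]] with det -19.
Per unit increase in labor, x* moves by d = (0.3158, -0.0526).
The basis stays optimal until compound C reaches 0; allowable increase = 475 hr.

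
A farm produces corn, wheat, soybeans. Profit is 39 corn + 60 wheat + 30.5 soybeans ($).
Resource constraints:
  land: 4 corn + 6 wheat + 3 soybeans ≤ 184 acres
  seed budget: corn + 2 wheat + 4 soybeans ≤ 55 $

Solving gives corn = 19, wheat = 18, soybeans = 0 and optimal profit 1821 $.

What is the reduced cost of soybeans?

-8.5

Both land and seed budget are binding at x*.
Dual feasibility on the basic columns requires 4·y_land + 1·y_seed budget = 39, 6·y_land + 2·y_seed budget = 60.
Solving: y_land = 9, y_seed budget = 3.
Reduced cost of soybeans: c₃ − yᵀa₃ = 30.5 − (9·3 + 3·4) = 30.5 − 39 = -8.5.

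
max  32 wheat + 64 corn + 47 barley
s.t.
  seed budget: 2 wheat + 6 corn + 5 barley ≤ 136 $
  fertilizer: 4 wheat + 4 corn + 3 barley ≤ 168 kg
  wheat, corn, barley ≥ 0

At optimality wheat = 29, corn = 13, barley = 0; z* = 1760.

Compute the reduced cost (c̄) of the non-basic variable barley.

-5

Check each constraint at x*: seed budget 136/136 (tight); fertilizer 168/168 (tight).
From A_Bᵀ y = c: 2·y_seed budget + 4·y_fertilizer = 32; 6·y_seed budget + 4·y_fertilizer = 64.
→ y_seed budget = 8 and y_fertilizer = 4.
Reduced cost of barley: c₃ − yᵀa₃ = 47 − (8·5 + 4·3) = 47 − 52 = -5.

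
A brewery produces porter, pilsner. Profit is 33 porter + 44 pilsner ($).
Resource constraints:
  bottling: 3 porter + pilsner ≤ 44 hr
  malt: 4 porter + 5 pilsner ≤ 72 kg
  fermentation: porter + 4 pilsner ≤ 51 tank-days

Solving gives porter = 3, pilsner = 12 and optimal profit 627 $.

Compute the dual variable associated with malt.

Check each constraint at x*: bottling 21/44 (slack 23); malt 72/72 (tight); fermentation 51/51 (tight).
Slack constraints have shadow price 0 (complementary slackness).
The binding rows give the dual system: 4·y_malt + 1·y_fermentation = 33 and 5·y_malt + 4·y_fermentation = 44.
This yields shadow prices y_malt = 8, y_fermentation = 1.
Shadow price of malt = 8.

8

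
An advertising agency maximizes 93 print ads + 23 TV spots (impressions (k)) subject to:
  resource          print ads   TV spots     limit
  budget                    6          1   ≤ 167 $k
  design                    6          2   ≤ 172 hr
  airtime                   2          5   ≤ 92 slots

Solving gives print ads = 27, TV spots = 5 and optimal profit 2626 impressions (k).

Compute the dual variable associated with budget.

8

At the optimum: budget uses 167 of 167 (binding); design uses 172 of 172 (binding); airtime uses 79 of 92 (slack = 13).
Slack constraints have shadow price 0 (complementary slackness).
The binding rows give the dual system: 6·y_budget + 6·y_design = 93 and 1·y_budget + 2·y_design = 23.
Solving: y_budget = 8, y_design = 7.5.
Shadow price of budget = 8.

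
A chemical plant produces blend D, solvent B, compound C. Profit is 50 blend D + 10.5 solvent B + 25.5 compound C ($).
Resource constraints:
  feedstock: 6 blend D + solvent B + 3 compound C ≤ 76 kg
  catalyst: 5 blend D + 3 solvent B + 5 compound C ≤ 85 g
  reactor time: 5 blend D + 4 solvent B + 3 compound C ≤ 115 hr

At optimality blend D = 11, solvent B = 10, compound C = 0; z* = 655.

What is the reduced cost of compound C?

Check each constraint at x*: feedstock 76/76 (tight); catalyst 85/85 (tight); reactor time 95/115 (slack 20).
Since reactor time is not tight, its dual is 0.
The binding rows give the dual system: 6·y_feedstock + 5·y_catalyst = 50 and 1·y_feedstock + 3·y_catalyst = 10.5.
This yields shadow prices y_feedstock = 7.5, y_catalyst = 1.
Reduced cost of compound C: c₃ − yᵀa₃ = 25.5 − (7.5·3 + 1·5) = 25.5 − 27.5 = -2.

-2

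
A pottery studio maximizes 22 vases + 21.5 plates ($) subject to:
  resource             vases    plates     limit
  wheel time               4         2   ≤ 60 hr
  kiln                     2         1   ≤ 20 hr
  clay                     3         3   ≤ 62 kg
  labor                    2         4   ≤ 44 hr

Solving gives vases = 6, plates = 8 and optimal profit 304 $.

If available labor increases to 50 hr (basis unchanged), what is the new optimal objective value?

Check each constraint at x*: wheel time 40/60 (slack 20); kiln 20/20 (tight); clay 42/62 (slack 20); labor 44/44 (tight).
Slack constraints have shadow price 0 (complementary slackness).
The binding rows give the dual system: 2·y_kiln + 2·y_labor = 22 and 1·y_kiln + 4·y_labor = 21.5.
→ y_kiln = 7.5 and y_labor = 3.5.
Δz = y_labor·Δb = 3.5 × (6) = 21, so new z* = 304 + 21 = 325.

325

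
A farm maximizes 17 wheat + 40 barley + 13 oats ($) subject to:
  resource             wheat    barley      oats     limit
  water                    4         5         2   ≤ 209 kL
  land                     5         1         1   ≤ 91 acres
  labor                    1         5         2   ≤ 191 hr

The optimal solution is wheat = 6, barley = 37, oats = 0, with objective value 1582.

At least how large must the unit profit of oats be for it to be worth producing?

At the optimum: water uses 209 of 209 (binding); land uses 67 of 91 (slack = 24); labor uses 191 of 191 (binding).
Since land is not tight, its dual is 0.
Dual feasibility on the basic columns requires 4·y_water + 1·y_labor = 17, 5·y_water + 5·y_labor = 40.
This yields shadow prices y_water = 3, y_labor = 5.
oats enters the basis when its profit ≥ yᵀa₃ = 3·2 + 5·2 = 16.

16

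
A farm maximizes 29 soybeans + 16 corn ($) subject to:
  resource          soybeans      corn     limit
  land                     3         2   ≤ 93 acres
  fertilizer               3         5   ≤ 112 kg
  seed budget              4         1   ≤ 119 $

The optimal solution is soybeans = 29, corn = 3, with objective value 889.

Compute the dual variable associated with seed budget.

Check each constraint at x*: land 93/93 (tight); fertilizer 102/112 (slack 10); seed budget 119/119 (tight).
By complementary slackness, y = 0 for the non-binding constraint.
The binding rows give the dual system: 3·y_land + 4·y_seed budget = 29 and 2·y_land + 1·y_seed budget = 16.
This yields shadow prices y_land = 7, y_seed budget = 2.
Shadow price of seed budget = 2.

2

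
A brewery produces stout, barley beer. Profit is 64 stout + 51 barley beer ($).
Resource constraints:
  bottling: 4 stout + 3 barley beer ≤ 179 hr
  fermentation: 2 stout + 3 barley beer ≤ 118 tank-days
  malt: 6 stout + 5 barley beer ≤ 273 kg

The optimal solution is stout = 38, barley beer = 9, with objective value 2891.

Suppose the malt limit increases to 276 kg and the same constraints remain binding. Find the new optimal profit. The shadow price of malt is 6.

Δb = 3, so new z* = 2891 + (6)·(3) = 2891 + 18 = 2909.

2909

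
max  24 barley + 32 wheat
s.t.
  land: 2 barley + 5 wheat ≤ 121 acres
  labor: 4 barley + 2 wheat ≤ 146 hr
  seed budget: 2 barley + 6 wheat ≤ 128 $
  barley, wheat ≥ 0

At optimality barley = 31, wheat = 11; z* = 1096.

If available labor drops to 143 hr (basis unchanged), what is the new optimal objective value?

1084

Binding: labor and seed budget. Non-binding: land (4 unused).
Since land is not tight, its dual is 0.
Dual feasibility on the basic columns requires 4·y_labor + 2·y_seed budget = 24, 2·y_labor + 6·y_seed budget = 32.
Solving: y_labor = 4, y_seed budget = 4.
Δz = y_labor·Δb = 4 × (-3) = -12, so new z* = 1096 − 12 = 1084.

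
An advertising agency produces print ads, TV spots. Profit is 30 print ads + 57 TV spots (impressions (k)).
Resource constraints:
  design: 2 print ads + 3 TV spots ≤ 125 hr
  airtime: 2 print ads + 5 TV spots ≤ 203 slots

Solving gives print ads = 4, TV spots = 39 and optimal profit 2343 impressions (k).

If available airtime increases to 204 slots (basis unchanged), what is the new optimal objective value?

2349

Both design and airtime are binding at x*.
The binding rows give the dual system: 2·y_design + 2·y_airtime = 30 and 3·y_design + 5·y_airtime = 57.
This yields shadow prices y_design = 9, y_airtime = 6.
Δz = y_airtime·Δb = 6 × (1) = 6, so new z* = 2343 + 6 = 2349.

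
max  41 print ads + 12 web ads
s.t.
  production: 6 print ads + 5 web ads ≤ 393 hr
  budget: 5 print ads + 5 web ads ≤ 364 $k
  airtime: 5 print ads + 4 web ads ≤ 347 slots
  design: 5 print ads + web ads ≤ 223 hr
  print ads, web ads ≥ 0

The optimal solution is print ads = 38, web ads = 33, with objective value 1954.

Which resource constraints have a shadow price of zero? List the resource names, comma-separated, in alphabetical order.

airtime, budget

production: 393/393 (binding)
budget: 355/364 (slack 9)
airtime: 322/347 (slack 25)
design: 223/223 (binding)
By complementary slackness, a constraint with positive slack has shadow price 0 → airtime, budget.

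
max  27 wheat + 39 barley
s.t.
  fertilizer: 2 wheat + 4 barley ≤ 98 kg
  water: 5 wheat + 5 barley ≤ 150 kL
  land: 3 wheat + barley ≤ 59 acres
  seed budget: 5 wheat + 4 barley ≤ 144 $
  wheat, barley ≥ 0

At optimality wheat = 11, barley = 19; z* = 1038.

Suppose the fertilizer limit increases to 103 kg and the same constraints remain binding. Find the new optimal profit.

1068

Binding: fertilizer and water. Non-binding: land (7 unused), seed budget (13 unused).
Since land, seed budget are not tight, their duals are 0.
The binding rows give the dual system: 2·y_fertilizer + 5·y_water = 27 and 4·y_fertilizer + 5·y_water = 39.
This yields shadow prices y_fertilizer = 6, y_water = 3.
Δz = y_fertilizer·Δb = 6 × (5) = 30, so new z* = 1038 + 30 = 1068.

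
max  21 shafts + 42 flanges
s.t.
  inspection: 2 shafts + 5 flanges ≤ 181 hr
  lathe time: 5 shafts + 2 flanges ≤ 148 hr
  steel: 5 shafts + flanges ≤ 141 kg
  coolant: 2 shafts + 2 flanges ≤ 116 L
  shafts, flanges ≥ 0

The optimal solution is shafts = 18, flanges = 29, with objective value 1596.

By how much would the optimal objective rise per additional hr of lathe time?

1

Check each constraint at x*: inspection 181/181 (tight); lathe time 148/148 (tight); steel 119/141 (slack 22); coolant 94/116 (slack 22).
Since steel, coolant are not tight, their duals are 0.
The binding rows give the dual system: 2·y_inspection + 5·y_lathe time = 21 and 5·y_inspection + 2·y_lathe time = 42.
→ y_inspection = 8 and y_lathe time = 1.
Shadow price of lathe time = 1.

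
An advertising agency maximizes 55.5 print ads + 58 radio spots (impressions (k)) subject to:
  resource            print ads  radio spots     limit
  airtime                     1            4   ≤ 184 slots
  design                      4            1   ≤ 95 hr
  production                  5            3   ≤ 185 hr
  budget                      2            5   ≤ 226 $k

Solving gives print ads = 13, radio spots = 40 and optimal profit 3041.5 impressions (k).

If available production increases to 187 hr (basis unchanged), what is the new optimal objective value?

At the optimum: airtime uses 173 of 184 (slack = 11); design uses 92 of 95 (slack = 3); production uses 185 of 185 (binding); budget uses 226 of 226 (binding).
Slack constraints have shadow price 0 (complementary slackness).
Dual feasibility on the basic columns requires 5·y_production + 2·y_budget = 55.5, 3·y_production + 5·y_budget = 58.
→ y_production = 8.5 and y_budget = 6.5.
Δz = y_production·Δb = 8.5 × (2) = 17, so new z* = 3041.5 + 17 = 3058.5.

3058.5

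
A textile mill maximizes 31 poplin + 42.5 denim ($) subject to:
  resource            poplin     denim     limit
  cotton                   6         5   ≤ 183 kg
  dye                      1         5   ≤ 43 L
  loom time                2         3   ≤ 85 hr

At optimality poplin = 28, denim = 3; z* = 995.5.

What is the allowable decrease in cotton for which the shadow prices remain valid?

Binding constraints: cotton, dye. The basis is B = [[6,5],[1,5]] with det 25.
Per unit decrease in cotton, x* moves by d = (-0.2, 0.04).
The basis stays optimal until poplin reaches 0; allowable decrease = 140 kg.

140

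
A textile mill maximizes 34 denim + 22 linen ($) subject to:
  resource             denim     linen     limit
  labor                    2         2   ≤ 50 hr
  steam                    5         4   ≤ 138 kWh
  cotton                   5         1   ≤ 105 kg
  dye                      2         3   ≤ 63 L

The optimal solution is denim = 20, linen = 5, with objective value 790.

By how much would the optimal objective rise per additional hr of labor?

At the optimum: labor uses 50 of 50 (binding); steam uses 120 of 138 (slack = 18); cotton uses 105 of 105 (binding); dye uses 55 of 63 (slack = 8).
Slack constraints have shadow price 0 (complementary slackness).
Dual feasibility on the basic columns requires 2·y_labor + 5·y_cotton = 34, 2·y_labor + 1·y_cotton = 22.
→ y_labor = 9.5 and y_cotton = 3.
Shadow price of labor = 9.5.

9.5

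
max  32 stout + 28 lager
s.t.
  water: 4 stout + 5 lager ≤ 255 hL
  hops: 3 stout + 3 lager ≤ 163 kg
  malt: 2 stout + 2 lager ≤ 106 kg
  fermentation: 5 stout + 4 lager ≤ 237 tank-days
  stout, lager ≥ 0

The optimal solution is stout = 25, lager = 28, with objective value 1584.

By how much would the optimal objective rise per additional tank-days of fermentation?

4

At the optimum: water uses 240 of 255 (slack = 15); hops uses 159 of 163 (slack = 4); malt uses 106 of 106 (binding); fermentation uses 237 of 237 (binding).
Since water, hops are not tight, their duals are 0.
The binding rows give the dual system: 2·y_malt + 5·y_fermentation = 32 and 2·y_malt + 4·y_fermentation = 28.
→ y_malt = 6 and y_fermentation = 4.
Shadow price of fermentation = 4.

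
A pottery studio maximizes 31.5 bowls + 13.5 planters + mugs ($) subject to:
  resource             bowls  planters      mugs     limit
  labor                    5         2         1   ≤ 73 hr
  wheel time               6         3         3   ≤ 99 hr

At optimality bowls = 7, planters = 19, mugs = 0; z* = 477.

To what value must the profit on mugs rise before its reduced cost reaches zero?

9

At the optimum: labor uses 73 of 73 (binding); wheel time uses 99 of 99 (binding).
From A_Bᵀ y = c: 5·y_labor + 6·y_wheel time = 31.5; 2·y_labor + 3·y_wheel time = 13.5.
→ y_labor = 4.5 and y_wheel time = 1.5.
mugs enters the basis when its profit ≥ yᵀa₃ = 4.5·1 + 1.5·3 = 9.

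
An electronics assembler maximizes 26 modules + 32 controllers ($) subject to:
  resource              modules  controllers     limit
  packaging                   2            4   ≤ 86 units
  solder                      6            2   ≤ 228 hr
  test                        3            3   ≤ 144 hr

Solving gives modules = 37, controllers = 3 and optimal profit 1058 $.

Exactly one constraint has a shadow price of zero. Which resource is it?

packaging: 86/86 (binding)
solder: 228/228 (binding)
test: 120/144 (slack 24)
By complementary slackness, a constraint with positive slack has shadow price 0 → test.

test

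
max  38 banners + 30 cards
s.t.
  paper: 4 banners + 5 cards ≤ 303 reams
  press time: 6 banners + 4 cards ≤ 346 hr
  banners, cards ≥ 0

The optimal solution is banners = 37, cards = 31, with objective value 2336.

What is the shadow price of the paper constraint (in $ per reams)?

Both paper and press time are binding at x*.
Dual feasibility on the basic columns requires 4·y_paper + 6·y_press time = 38, 5·y_paper + 4·y_press time = 30.
Solving: y_paper = 2, y_press time = 5.
Shadow price of paper = 2.

2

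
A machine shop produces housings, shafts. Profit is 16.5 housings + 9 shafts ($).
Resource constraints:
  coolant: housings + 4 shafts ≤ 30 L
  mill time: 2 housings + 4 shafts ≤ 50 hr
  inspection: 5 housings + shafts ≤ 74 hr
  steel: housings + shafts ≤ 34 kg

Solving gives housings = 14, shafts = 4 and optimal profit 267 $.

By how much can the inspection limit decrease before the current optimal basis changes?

Binding constraints: coolant, inspection. The basis is B = [[1,4],[5,1]] with det -19.
Per unit decrease in inspection, x* moves by d = (-0.2105, 0.0526).
The basis stays optimal until housings reaches 0; allowable decrease = 66.5 hr.

66.5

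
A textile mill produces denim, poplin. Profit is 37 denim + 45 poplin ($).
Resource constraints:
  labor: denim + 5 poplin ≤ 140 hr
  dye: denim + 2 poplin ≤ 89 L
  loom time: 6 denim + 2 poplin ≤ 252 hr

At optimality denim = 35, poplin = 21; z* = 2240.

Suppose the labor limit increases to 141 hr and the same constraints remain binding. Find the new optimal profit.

Binding: labor and loom time. Non-binding: dye (12 unused).
By complementary slackness, y = 0 for the non-binding constraint.
From A_Bᵀ y = c: 1·y_labor + 6·y_loom time = 37; 5·y_labor + 2·y_loom time = 45.
This yields shadow prices y_labor = 7, y_loom time = 5.
Δz = y_labor·Δb = 7 × (1) = 7, so new z* = 2240 + 7 = 2247.

2247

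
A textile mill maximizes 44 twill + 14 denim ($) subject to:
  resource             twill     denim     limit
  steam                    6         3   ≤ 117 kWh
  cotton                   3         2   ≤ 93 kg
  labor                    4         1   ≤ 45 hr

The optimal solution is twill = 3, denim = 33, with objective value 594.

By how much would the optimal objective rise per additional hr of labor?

8

Check each constraint at x*: steam 117/117 (tight); cotton 75/93 (slack 18); labor 45/45 (tight).
By complementary slackness, y = 0 for the non-binding constraint.
Dual feasibility on the basic columns requires 6·y_steam + 4·y_labor = 44, 3·y_steam + 1·y_labor = 14.
Solving: y_steam = 2, y_labor = 8.
Shadow price of labor = 8.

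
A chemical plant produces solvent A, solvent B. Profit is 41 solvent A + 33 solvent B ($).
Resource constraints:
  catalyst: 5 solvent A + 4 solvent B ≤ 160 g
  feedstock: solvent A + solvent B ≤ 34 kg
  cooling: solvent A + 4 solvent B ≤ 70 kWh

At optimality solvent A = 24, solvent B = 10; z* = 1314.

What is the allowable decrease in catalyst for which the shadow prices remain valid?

2

Binding constraints: catalyst, feedstock. The basis is B = [[5,4],[1,1]] with det 1.
Per unit decrease in catalyst, x* moves by d = (-1, 1).
The basis stays optimal until cooling becomes binding; allowable decrease = 2 g.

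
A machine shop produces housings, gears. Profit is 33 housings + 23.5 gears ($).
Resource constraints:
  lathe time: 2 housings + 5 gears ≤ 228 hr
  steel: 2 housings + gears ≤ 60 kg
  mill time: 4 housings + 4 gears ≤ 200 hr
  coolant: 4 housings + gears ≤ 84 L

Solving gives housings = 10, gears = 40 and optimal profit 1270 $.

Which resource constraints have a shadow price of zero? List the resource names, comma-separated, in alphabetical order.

coolant, lathe time

lathe time: 220/228 (slack 8)
steel: 60/60 (binding)
mill time: 200/200 (binding)
coolant: 80/84 (slack 4)
By complementary slackness, a constraint with positive slack has shadow price 0 → coolant, lathe time.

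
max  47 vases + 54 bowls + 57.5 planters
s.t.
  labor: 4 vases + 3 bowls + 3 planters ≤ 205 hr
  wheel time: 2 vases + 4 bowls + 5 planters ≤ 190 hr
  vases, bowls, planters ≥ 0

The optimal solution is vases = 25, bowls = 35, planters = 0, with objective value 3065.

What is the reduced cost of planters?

-4

Check each constraint at x*: labor 205/205 (tight); wheel time 190/190 (tight).
From A_Bᵀ y = c: 4·y_labor + 2·y_wheel time = 47; 3·y_labor + 4·y_wheel time = 54.
Solving: y_labor = 8, y_wheel time = 7.5.
Reduced cost of planters: c₃ − yᵀa₃ = 57.5 − (8·3 + 7.5·5) = 57.5 − 61.5 = -4.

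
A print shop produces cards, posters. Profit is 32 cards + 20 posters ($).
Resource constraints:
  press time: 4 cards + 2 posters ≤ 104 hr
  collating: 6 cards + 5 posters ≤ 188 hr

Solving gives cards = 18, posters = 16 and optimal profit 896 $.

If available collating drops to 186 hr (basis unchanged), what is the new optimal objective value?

At the optimum: press time uses 104 of 104 (binding); collating uses 188 of 188 (binding).
From A_Bᵀ y = c: 4·y_press time + 6·y_collating = 32; 2·y_press time + 5·y_collating = 20.
Solving: y_press time = 5, y_collating = 2.
Δz = y_collating·Δb = 2 × (-2) = -4, so new z* = 896 − 4 = 892.

892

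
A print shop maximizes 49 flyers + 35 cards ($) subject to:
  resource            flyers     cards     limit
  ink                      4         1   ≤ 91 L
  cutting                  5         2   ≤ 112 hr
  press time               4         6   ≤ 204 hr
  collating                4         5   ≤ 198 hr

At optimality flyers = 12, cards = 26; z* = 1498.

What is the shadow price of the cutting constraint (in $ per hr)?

7

At the optimum: ink uses 74 of 91 (slack = 17); cutting uses 112 of 112 (binding); press time uses 204 of 204 (binding); collating uses 178 of 198 (slack = 20).
Slack constraints have shadow price 0 (complementary slackness).
Dual feasibility on the basic columns requires 5·y_cutting + 4·y_press time = 49, 2·y_cutting + 6·y_press time = 35.
→ y_cutting = 7 and y_press time = 3.5.
Shadow price of cutting = 7.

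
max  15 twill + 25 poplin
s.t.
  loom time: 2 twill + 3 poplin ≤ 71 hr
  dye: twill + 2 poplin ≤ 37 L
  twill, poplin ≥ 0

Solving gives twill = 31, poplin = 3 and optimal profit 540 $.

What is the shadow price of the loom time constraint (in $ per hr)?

At the optimum: loom time uses 71 of 71 (binding); dye uses 37 of 37 (binding).
Dual feasibility on the basic columns requires 2·y_loom time + 1·y_dye = 15, 3·y_loom time + 2·y_dye = 25.
This yields shadow prices y_loom time = 5, y_dye = 5.
Shadow price of loom time = 5.

5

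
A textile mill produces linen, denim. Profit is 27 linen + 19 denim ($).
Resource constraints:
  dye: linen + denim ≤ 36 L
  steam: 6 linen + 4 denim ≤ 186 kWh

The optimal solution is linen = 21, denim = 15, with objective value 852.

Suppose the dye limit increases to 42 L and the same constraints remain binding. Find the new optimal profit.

Check each constraint at x*: dye 36/36 (tight); steam 186/186 (tight).
Dual feasibility on the basic columns requires 1·y_dye + 6·y_steam = 27, 1·y_dye + 4·y_steam = 19.
→ y_dye = 3 and y_steam = 4.
Δz = y_dye·Δb = 3 × (6) = 18, so new z* = 852 + 18 = 870.

870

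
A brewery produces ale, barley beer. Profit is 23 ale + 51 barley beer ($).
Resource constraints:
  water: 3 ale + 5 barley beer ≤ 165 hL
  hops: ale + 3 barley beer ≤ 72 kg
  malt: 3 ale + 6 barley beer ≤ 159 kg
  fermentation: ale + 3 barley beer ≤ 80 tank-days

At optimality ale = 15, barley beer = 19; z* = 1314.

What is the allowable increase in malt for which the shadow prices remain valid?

18.75

Binding constraints: hops, malt. The basis is B = [[1,3],[3,6]] with det -3.
Per unit increase in malt, x* moves by d = (1, -0.3333).
The basis stays optimal until water becomes binding; allowable increase = 18.75 kg.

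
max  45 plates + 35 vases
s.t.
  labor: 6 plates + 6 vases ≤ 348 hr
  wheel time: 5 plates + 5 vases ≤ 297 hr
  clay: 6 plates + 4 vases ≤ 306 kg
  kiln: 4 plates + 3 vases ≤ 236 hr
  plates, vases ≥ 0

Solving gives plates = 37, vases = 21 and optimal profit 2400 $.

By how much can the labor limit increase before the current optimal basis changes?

8.4

Binding constraints: labor, clay. The basis is B = [[6,6],[6,4]] with det -12.
Per unit increase in labor, x* moves by d = (-0.3333, 0.5).
The basis stays optimal until wheel time becomes binding; allowable increase = 8.4 hr.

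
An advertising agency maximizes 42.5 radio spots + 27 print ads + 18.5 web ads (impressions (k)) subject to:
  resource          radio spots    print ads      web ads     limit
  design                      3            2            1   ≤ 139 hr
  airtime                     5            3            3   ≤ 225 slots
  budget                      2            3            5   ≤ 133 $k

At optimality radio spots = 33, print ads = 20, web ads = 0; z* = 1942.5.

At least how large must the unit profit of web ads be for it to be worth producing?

19.5

Binding: design and airtime. Non-binding: budget (7 unused).
Slack constraints have shadow price 0 (complementary slackness).
From A_Bᵀ y = c: 3·y_design + 5·y_airtime = 42.5; 2·y_design + 3·y_airtime = 27.
This yields shadow prices y_design = 7.5, y_airtime = 4.
web ads enters the basis when its profit ≥ yᵀa₃ = 7.5·1 + 4·3 = 19.5.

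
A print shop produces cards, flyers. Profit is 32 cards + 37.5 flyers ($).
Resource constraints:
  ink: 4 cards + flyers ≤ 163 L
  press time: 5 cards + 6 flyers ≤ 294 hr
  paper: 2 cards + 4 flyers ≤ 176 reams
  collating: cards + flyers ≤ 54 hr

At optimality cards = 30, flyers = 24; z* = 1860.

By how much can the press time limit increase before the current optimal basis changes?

Binding constraints: press time, collating. The basis is B = [[5,6],[1,1]] with det -1.
Per unit increase in press time, x* moves by d = (-1, 1).
The basis stays optimal until paper becomes binding; allowable increase = 10 hr.

10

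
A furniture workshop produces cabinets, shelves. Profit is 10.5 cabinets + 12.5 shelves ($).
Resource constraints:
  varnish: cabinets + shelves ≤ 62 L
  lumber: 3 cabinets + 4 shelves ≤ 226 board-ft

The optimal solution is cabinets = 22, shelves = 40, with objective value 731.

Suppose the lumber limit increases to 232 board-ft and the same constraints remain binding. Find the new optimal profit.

743

Both varnish and lumber are binding at x*.
Dual feasibility on the basic columns requires 1·y_varnish + 3·y_lumber = 10.5, 1·y_varnish + 4·y_lumber = 12.5.
Solving: y_varnish = 4.5, y_lumber = 2.
Δz = y_lumber·Δb = 2 × (6) = 12, so new z* = 731 + 12 = 743.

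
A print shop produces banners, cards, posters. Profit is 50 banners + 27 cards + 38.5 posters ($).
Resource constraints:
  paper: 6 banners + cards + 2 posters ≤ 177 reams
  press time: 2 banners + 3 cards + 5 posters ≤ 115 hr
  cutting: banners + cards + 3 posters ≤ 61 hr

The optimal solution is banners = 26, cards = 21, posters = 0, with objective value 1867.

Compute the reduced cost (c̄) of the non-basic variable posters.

-8.5

Check each constraint at x*: paper 177/177 (tight); press time 115/115 (tight); cutting 47/61 (slack 14).
Since cutting is not tight, its dual is 0.
Dual feasibility on the basic columns requires 6·y_paper + 2·y_press time = 50, 1·y_paper + 3·y_press time = 27.
→ y_paper = 6 and y_press time = 7.
Reduced cost of posters: c₃ − yᵀa₃ = 38.5 − (6·2 + 7·5) = 38.5 − 47 = -8.5.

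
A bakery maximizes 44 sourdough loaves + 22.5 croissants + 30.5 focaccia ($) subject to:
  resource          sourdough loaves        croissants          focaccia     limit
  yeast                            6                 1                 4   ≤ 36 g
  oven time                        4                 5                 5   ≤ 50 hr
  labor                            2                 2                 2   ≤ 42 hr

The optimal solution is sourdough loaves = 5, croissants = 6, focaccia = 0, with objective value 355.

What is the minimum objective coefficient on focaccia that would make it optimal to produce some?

37.5

Binding: yeast and oven time. Non-binding: labor (20 unused).
By complementary slackness, y = 0 for the non-binding constraint.
The binding rows give the dual system: 6·y_yeast + 4·y_oven time = 44 and 1·y_yeast + 5·y_oven time = 22.5.
This yields shadow prices y_yeast = 5, y_oven time = 3.5.
focaccia enters the basis when its profit ≥ yᵀa₃ = 5·4 + 3.5·5 = 37.5.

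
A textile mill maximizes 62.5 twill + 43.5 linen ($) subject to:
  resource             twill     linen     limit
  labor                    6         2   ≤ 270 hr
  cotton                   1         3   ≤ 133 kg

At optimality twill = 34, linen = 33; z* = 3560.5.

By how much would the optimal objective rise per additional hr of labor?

9

Check each constraint at x*: labor 270/270 (tight); cotton 133/133 (tight).
From A_Bᵀ y = c: 6·y_labor + 1·y_cotton = 62.5; 2·y_labor + 3·y_cotton = 43.5.
→ y_labor = 9 and y_cotton = 8.5.
Shadow price of labor = 9.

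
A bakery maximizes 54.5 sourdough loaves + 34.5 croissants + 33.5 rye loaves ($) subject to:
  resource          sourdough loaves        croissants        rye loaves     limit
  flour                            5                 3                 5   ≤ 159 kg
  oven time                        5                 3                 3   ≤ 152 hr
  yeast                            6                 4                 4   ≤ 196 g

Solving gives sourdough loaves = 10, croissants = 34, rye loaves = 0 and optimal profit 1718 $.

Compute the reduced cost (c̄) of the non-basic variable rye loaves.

Check each constraint at x*: flour 152/159 (slack 7); oven time 152/152 (tight); yeast 196/196 (tight).
Since flour is not tight, its dual is 0.
The binding rows give the dual system: 5·y_oven time + 6·y_yeast = 54.5 and 3·y_oven time + 4·y_yeast = 34.5.
→ y_oven time = 5.5 and y_yeast = 4.5.
Reduced cost of rye loaves: c₃ − yᵀa₃ = 33.5 − (5.5·3 + 4.5·4) = 33.5 − 34.5 = -1.

-1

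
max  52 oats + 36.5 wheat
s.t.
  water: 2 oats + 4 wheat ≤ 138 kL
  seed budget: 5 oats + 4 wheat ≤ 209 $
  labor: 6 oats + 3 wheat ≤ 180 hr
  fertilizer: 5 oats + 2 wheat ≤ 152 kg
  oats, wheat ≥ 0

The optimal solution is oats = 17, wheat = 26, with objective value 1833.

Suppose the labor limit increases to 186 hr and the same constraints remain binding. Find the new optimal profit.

1878

Check each constraint at x*: water 138/138 (tight); seed budget 189/209 (slack 20); labor 180/180 (tight); fertilizer 137/152 (slack 15).
Slack constraints have shadow price 0 (complementary slackness).
The binding rows give the dual system: 2·y_water + 6·y_labor = 52 and 4·y_water + 3·y_labor = 36.5.
Solving: y_water = 3.5, y_labor = 7.5.
Δz = y_labor·Δb = 7.5 × (6) = 45, so new z* = 1833 + 45 = 1878.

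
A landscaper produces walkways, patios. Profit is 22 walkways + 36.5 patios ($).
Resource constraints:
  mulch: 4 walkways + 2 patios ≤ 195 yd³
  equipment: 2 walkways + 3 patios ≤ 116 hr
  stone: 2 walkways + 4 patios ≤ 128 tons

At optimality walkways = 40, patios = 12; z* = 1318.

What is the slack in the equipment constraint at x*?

equipment used = 2·40 + 3·12 = 116; slack = 116 − 116 = 0.

0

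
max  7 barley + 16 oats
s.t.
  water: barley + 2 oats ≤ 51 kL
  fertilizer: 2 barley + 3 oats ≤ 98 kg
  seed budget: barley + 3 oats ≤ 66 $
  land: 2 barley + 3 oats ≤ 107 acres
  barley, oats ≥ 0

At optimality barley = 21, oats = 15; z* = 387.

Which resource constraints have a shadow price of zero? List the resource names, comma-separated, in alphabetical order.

fertilizer, land

water: 51/51 (binding)
fertilizer: 87/98 (slack 11)
seed budget: 66/66 (binding)
land: 87/107 (slack 20)
By complementary slackness, a constraint with positive slack has shadow price 0 → fertilizer, land.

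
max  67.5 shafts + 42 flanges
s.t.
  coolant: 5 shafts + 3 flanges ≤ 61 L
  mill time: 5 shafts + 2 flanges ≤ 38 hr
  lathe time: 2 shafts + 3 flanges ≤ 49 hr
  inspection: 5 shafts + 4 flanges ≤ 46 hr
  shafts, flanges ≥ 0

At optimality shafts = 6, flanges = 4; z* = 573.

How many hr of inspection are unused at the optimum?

0

inspection used = 5·6 + 4·4 = 46; slack = 46 − 46 = 0.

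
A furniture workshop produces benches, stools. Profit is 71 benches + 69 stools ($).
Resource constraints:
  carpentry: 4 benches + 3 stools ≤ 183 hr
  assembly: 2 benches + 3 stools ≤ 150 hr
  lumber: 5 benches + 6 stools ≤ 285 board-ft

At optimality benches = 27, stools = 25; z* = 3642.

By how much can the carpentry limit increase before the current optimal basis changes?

45

Binding constraints: carpentry, lumber. The basis is B = [[4,3],[5,6]] with det 9.
Per unit increase in carpentry, x* moves by d = (0.6667, -0.5556).
The basis stays optimal until stools reaches 0; allowable increase = 45 hr.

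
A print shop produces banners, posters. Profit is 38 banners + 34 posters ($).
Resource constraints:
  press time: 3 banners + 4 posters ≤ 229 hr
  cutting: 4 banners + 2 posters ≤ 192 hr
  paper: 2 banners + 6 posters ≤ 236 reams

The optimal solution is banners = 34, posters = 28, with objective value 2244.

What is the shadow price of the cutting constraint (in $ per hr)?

8

At the optimum: press time uses 214 of 229 (slack = 15); cutting uses 192 of 192 (binding); paper uses 236 of 236 (binding).
By complementary slackness, y = 0 for the non-binding constraint.
Dual feasibility on the basic columns requires 4·y_cutting + 2·y_paper = 38, 2·y_cutting + 6·y_paper = 34.
Solving: y_cutting = 8, y_paper = 3.
Shadow price of cutting = 8.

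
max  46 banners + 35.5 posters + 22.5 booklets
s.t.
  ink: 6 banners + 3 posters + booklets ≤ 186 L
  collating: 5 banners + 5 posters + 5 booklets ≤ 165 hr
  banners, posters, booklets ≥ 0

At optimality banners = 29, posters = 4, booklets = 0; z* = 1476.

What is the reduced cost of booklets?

-6

At the optimum: ink uses 186 of 186 (binding); collating uses 165 of 165 (binding).
From A_Bᵀ y = c: 6·y_ink + 5·y_collating = 46; 3·y_ink + 5·y_collating = 35.5.
→ y_ink = 3.5 and y_collating = 5.
Reduced cost of booklets: c₃ − yᵀa₃ = 22.5 − (3.5·1 + 5·5) = 22.5 − 28.5 = -6.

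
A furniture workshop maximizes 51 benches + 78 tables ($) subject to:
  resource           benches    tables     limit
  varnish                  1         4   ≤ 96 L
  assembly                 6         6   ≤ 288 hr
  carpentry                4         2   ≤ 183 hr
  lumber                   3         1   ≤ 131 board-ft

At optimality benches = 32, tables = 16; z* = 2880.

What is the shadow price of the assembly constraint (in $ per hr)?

At the optimum: varnish uses 96 of 96 (binding); assembly uses 288 of 288 (binding); carpentry uses 160 of 183 (slack = 23); lumber uses 112 of 131 (slack = 19).
Since carpentry, lumber are not tight, their duals are 0.
The binding rows give the dual system: 1·y_varnish + 6·y_assembly = 51 and 4·y_varnish + 6·y_assembly = 78.
Solving: y_varnish = 9, y_assembly = 7.
Shadow price of assembly = 7.

7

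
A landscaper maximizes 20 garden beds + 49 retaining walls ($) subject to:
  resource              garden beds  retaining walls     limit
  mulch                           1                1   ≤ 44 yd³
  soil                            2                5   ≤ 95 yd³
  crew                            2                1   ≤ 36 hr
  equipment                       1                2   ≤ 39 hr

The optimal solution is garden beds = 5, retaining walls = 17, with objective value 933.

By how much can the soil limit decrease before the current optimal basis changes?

3

Binding constraints: soil, equipment. The basis is B = [[2,5],[1,2]] with det -1.
Per unit decrease in soil, x* moves by d = (2, -1).
The basis stays optimal until crew becomes binding; allowable decrease = 3 yd³.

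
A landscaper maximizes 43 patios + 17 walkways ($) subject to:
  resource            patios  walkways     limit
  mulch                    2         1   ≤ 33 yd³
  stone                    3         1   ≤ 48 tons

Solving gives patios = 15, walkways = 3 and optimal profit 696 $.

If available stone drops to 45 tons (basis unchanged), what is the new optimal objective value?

669

Both mulch and stone are binding at x*.
Dual feasibility on the basic columns requires 2·y_mulch + 3·y_stone = 43, 1·y_mulch + 1·y_stone = 17.
Solving: y_mulch = 8, y_stone = 9.
Δz = y_stone·Δb = 9 × (-3) = -27, so new z* = 696 − 27 = 669.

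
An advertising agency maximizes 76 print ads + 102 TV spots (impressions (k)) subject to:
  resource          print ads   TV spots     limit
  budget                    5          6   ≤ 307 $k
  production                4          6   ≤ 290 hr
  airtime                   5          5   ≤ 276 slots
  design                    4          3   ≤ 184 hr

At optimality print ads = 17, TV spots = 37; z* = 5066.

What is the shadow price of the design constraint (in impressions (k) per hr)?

0

Binding: budget and production. Non-binding: airtime (6 unused), design (5 unused).
Since airtime, design are not tight, their duals are 0.
From A_Bᵀ y = c: 5·y_budget + 4·y_production = 76; 6·y_budget + 6·y_production = 102.
Solving: y_budget = 8, y_production = 9.
Shadow price of design = 0.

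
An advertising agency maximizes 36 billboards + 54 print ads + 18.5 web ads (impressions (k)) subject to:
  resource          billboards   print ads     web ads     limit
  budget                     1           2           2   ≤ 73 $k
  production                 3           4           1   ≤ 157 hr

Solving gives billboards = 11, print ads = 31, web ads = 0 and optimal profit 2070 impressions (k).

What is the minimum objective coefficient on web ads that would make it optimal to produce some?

At the optimum: budget uses 73 of 73 (binding); production uses 157 of 157 (binding).
The binding rows give the dual system: 1·y_budget + 3·y_production = 36 and 2·y_budget + 4·y_production = 54.
This yields shadow prices y_budget = 9, y_production = 9.
web ads enters the basis when its profit ≥ yᵀa₃ = 9·2 + 9·1 = 27.

27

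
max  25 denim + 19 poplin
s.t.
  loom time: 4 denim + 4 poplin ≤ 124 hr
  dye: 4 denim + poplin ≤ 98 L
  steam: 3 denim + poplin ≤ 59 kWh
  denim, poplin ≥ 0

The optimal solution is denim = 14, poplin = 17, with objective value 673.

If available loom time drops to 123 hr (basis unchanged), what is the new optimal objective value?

669

Binding: loom time and steam. Non-binding: dye (25 unused).
By complementary slackness, y = 0 for the non-binding constraint.
The binding rows give the dual system: 4·y_loom time + 3·y_steam = 25 and 4·y_loom time + 1·y_steam = 19.
This yields shadow prices y_loom time = 4, y_steam = 3.
Δz = y_loom time·Δb = 4 × (-1) = -4, so new z* = 673 − 4 = 669.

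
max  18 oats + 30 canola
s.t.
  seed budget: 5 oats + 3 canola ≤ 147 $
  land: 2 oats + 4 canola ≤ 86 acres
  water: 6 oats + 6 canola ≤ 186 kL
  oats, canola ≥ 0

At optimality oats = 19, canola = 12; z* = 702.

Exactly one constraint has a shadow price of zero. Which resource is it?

seed budget

seed budget: 131/147 (slack 16)
land: 86/86 (binding)
water: 186/186 (binding)
By complementary slackness, a constraint with positive slack has shadow price 0 → seed budget.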